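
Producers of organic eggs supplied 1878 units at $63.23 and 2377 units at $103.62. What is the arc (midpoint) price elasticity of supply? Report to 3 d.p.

ΔQ = 2377 − 1878 = 499; ΔP = 103.62 − 63.23 = 40.39.
Midpoints: P̄ = 83.42, Q̄ = 2127.5.
ε_s = (ΔQ/ΔP)(P̄/Q̄) = (499/40.39)(83.42/2127.5).

0.484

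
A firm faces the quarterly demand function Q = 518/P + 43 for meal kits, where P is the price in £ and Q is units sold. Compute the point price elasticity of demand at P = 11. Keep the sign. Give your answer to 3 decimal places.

-0.523

At P = 11, Q = 90.091.
dQ/dP = −518/P² = -4.281.
ε = (dQ/dP)(P/Q) = (-4.281)(11/90.091).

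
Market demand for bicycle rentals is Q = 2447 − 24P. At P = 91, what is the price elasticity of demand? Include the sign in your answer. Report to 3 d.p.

-8.304

At P = 91, Q = 263.
dQ/dP = −24.
ε = (dQ/dP)(P/Q) = (-24)(91/263).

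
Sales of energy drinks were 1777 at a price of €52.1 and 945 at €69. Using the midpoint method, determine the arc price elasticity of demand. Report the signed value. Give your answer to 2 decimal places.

ΔQ = 945 − 1777 = -832; ΔP = 69 − 52.1 = 16.9.
Midpoints: P̄ = 60.55, Q̄ = 1361.0.
ε = (ΔQ/ΔP)(P̄/Q̄) = (-832/16.9)(60.55/1361.0).

-2.19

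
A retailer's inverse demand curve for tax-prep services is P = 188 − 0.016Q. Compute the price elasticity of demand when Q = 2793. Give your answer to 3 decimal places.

-3.207

At Q = 2793, P = 188 − 0.016(2793) = 143.31.
dP/dQ = −0.016, so dQ/dP = 1/(−0.016) = -62.500.
ε = (dQ/dP)(P/Q) = (-62.500)(143.31/2793).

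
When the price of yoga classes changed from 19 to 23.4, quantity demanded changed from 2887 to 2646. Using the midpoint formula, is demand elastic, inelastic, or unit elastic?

inelastic

Arc ε ≈ -0.420.
|ε| = 0.42 < 1.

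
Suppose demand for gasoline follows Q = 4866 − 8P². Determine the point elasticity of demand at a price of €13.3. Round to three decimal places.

-0.820

At P = 13.3, Q = 3450.880.
dQ/dP = −16P = -212.800.
ε = (dQ/dP)(P/Q) = (-212.800)(13.3/3450.880).
|ε| < 1, so demand is inelastic at this price.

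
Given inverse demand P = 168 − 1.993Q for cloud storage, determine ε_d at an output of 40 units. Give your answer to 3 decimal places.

At Q = 40, P = 168 − 1.993(40) = 88.28.
dP/dQ = −1.993, so dQ/dP = 1/(−1.993) = -0.502.
ε = (dQ/dP)(P/Q) = (-0.502)(88.28/40).

-1.107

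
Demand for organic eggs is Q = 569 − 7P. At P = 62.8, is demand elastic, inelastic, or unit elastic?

Q = 129.400, dQ/dP = -7.
ε = (dQ/dP)(P/Q) ≈ -3.397.
|ε| = 3.40 > 1.

elastic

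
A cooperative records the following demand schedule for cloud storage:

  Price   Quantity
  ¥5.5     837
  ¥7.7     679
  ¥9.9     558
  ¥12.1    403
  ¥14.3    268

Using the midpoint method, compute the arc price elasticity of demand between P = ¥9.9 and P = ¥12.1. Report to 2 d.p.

-1.61

At P = 9.9, Q = 558; at P = 12.1, Q = 403.
ΔQ = -155, ΔP = 2.2. Midpoints: P̄ = 11.00, Q̄ = 480.5.
ε = (ΔQ/ΔP)(P̄/Q̄) = (-155/2.2)(11.00/480.5).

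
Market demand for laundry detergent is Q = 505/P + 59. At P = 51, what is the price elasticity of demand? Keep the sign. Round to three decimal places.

-0.144

At P = 51, Q = 68.902.
dQ/dP = −505/P² = -0.194.
ε = (dQ/dP)(P/Q) = (-0.194)(51/68.902).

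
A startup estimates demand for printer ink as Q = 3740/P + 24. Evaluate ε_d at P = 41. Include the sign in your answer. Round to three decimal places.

-0.792

At P = 41, Q = 115.220.
dQ/dP = −3740/P² = -2.225.
ε = (dQ/dP)(P/Q) = (-2.225)(41/115.220).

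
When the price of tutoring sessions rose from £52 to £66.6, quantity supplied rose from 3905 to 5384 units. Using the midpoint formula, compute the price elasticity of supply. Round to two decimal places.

1.29

ΔQ = 5384 − 3905 = 1479; ΔP = 66.6 − 52 = 14.6.
Midpoints: P̄ = 59.30, Q̄ = 4644.5.
ε_s = (ΔQ/ΔP)(P̄/Q̄) = (1479/14.6)(59.30/4644.5).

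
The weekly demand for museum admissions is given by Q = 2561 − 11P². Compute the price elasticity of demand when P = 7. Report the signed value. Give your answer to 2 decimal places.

-0.53

At P = 7, Q = 2022.
dQ/dP = −22P = -154.
ε = (dQ/dP)(P/Q) = (-154)(7/2022).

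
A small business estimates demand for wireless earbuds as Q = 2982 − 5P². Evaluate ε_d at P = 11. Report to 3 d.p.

-0.509

At P = 11, Q = 2377.
dQ/dP = −10P = -110.
ε = (dQ/dP)(P/Q) = (-110)(11/2377).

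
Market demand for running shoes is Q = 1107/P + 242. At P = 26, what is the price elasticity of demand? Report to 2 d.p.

-0.15

At P = 26, Q = 284.577.
dQ/dP = −1107/P² = -1.638.
ε = (dQ/dP)(P/Q) = (-1.638)(26/284.577).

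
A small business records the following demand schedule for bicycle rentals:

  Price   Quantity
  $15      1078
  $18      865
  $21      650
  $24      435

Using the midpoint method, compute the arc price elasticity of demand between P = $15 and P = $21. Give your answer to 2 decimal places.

-1.49

At P = 15, Q = 1078; at P = 21, Q = 650.
ΔQ = -428, ΔP = 6. Midpoints: P̄ = 18.00, Q̄ = 864.0.
ε = (ΔQ/ΔP)(P̄/Q̄) = (-428/6)(18.00/864.0).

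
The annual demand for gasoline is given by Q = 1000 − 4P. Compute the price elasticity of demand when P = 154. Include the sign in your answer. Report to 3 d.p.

At P = 154, Q = 384.
dQ/dP = −4.
ε = (dQ/dP)(P/Q) = (-4)(154/384).
|ε| > 1, so demand is elastic at this price.

-1.604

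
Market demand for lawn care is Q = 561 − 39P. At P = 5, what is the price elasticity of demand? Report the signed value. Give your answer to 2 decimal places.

-0.53

At P = 5, Q = 366.
dQ/dP = −39.
ε = (dQ/dP)(P/Q) = (-39)(5/366).
|ε| < 1, so demand is inelastic at this price.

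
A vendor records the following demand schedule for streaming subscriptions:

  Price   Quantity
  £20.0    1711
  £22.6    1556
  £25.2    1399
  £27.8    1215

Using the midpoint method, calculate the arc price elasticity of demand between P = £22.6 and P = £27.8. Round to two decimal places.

At P = 22.6, Q = 1556; at P = 27.8, Q = 1215.
ΔQ = -341, ΔP = 5.2. Midpoints: P̄ = 25.20, Q̄ = 1385.5.
ε = (ΔQ/ΔP)(P̄/Q̄) = (-341/5.2)(25.20/1385.5).

-1.19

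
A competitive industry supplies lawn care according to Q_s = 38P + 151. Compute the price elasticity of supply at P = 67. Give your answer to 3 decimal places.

0.944

At P = 67, Q_s = 2697.
dQ_s/dP = 38.
ε_s = (dQ_s/dP)(P/Q_s) = (38)(67/2697).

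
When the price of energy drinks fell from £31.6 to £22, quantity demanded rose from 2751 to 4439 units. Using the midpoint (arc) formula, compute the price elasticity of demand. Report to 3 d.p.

-1.311

ΔQ = 4439 − 2751 = 1688; ΔP = 22 − 31.6 = -9.6.
Midpoints: P̄ = 26.80, Q̄ = 3595.0.
ε = (ΔQ/ΔP)(P̄/Q̄) = (1688/-9.6)(26.80/3595.0).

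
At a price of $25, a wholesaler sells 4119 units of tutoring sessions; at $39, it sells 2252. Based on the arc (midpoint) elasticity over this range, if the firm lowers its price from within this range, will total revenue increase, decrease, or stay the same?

Arc ε = (-1867/14)(32.00/3185.5) ≈ -1.340.
|ε| = 1.34 > 1, so demand is elastic. A price cut therefore raises total revenue.

increase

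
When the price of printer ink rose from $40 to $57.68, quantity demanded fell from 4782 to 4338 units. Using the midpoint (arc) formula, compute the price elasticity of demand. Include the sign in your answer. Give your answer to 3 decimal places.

-0.269

ΔQ = 4338 − 4782 = -444; ΔP = 57.68 − 40 = 17.68.
Midpoints: P̄ = 48.84, Q̄ = 4560.0.
ε = (ΔQ/ΔP)(P̄/Q̄) = (-444/17.68)(48.84/4560.0).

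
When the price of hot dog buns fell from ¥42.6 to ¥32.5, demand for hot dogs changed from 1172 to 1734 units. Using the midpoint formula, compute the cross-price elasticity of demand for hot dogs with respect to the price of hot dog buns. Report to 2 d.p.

ΔQ_x = 1734 − 1172 = 562; ΔP_y = 32.5 − 42.6 = -10.1.
Midpoints: P̄_y = 37.55, Q̄_x = 1453.0.
ε_xy = (ΔQ_x/ΔP_y)(P̄_y/Q̄_x) = (562/-10.1)(37.55/1453.0).

-1.44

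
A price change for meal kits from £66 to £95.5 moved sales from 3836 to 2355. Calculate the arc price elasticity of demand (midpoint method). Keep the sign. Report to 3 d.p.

-1.310

ΔQ = 2355 − 3836 = -1481; ΔP = 95.5 − 66 = 29.5.
Midpoints: P̄ = 80.75, Q̄ = 3095.5.
ε = (ΔQ/ΔP)(P̄/Q̄) = (-1481/29.5)(80.75/3095.5).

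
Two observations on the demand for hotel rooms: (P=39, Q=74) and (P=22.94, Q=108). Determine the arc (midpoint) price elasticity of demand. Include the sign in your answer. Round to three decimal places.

ΔQ = 108 − 74 = 34; ΔP = 22.94 − 39 = -16.06.
Midpoints: P̄ = 30.97, Q̄ = 91.0.
ε = (ΔQ/ΔP)(P̄/Q̄) = (34/-16.06)(30.97/91.0).

-0.720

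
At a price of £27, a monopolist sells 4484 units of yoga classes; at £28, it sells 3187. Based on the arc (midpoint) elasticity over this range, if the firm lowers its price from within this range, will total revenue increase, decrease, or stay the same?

Arc ε = (-1297/1)(27.50/3835.5) ≈ -9.299.
|ε| = 9.30 > 1, so demand is elastic. A price cut therefore raises total revenue.

increase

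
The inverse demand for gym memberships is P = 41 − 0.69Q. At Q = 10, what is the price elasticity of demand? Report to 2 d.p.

At Q = 10, P = 41 − 0.69(10) = 34.10.
dP/dQ = −0.69, so dQ/dP = 1/(−0.69) = -1.449.
ε = (dQ/dP)(P/Q) = (-1.449)(34.10/10).

-4.94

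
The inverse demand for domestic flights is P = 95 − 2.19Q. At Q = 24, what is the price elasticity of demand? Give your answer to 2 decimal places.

At Q = 24, P = 95 − 2.19(24) = 42.44.
dP/dQ = −2.19, so dQ/dP = 1/(−2.19) = -0.457.
ε = (dQ/dP)(P/Q) = (-0.457)(42.44/24).

-0.81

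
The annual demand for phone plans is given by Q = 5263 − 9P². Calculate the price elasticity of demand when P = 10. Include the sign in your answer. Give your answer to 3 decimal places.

At P = 10, Q = 4363.
dQ/dP = −18P = -180.
ε = (dQ/dP)(P/Q) = (-180)(10/4363).

-0.413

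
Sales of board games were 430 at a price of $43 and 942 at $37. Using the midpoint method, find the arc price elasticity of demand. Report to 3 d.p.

-4.976

ΔQ = 942 − 430 = 512; ΔP = 37 − 43 = -6.
Midpoints: P̄ = 40.00, Q̄ = 686.0.
ε = (ΔQ/ΔP)(P̄/Q̄) = (512/-6)(40.00/686.0).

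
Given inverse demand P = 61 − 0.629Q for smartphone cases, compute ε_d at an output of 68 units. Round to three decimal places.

At Q = 68, P = 61 − 0.629(68) = 18.23.
dP/dQ = −0.629, so dQ/dP = 1/(−0.629) = -1.590.
ε = (dQ/dP)(P/Q) = (-1.590)(18.23/68).

-0.426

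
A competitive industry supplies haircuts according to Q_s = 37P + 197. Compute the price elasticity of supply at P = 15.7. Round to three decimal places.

0.747

At P = 15.7, Q_s = 777.90.
dQ_s/dP = 37.
ε_s = (dQ_s/dP)(P/Q_s) = (37)(15.7/777.90).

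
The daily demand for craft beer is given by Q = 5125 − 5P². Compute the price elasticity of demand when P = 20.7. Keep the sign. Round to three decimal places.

-1.437

At P = 20.7, Q = 2982.550.
dQ/dP = −10P = -207.
ε = (dQ/dP)(P/Q) = (-207)(20.7/2982.550).
|ε| > 1, so demand is elastic at this price.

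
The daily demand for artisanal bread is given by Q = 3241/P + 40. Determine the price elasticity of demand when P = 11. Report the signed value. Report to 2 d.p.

-0.88

At P = 11, Q = 334.636.
dQ/dP = −3241/P² = -26.785.
ε = (dQ/dP)(P/Q) = (-26.785)(11/334.636).
|ε| < 1, so demand is inelastic at this price.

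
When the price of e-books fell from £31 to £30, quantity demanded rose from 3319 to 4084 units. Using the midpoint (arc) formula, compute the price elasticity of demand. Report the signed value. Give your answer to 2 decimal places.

ΔQ = 4084 − 3319 = 765; ΔP = 30 − 31 = -1.
Midpoints: P̄ = 30.50, Q̄ = 3701.5.
ε = (ΔQ/ΔP)(P̄/Q̄) = (765/-1)(30.50/3701.5).

-6.30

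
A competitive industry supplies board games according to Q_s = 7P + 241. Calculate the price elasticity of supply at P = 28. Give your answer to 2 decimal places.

0.45

At P = 28, Q_s = 437.
dQ_s/dP = 7.
ε_s = (dQ_s/dP)(P/Q_s) = (7)(28/437).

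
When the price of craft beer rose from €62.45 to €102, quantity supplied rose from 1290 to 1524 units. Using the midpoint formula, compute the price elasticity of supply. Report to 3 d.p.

0.346

ΔQ = 1524 − 1290 = 234; ΔP = 102 − 62.45 = 39.55.
Midpoints: P̄ = 82.22, Q̄ = 1407.0.
ε_s = (ΔQ/ΔP)(P̄/Q̄) = (234/39.55)(82.22/1407.0).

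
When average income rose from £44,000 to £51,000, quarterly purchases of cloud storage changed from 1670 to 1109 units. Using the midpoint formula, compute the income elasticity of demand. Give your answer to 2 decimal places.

ΔQ = -561, ΔI = 7000. Midpoints: Ī = 47,500, Q̄ = 1389.5.
ε_I = (ΔQ/ΔI)(Ī/Q̄) = (-561/7000)(47500/1389.5).
ε_I < 0, so the good is inferior.

-2.74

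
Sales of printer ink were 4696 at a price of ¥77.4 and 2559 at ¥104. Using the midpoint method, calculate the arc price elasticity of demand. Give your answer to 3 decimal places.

ΔQ = 2559 − 4696 = -2137; ΔP = 104 − 77.4 = 26.6.
Midpoints: P̄ = 90.70, Q̄ = 3627.5.
ε = (ΔQ/ΔP)(P̄/Q̄) = (-2137/26.6)(90.70/3627.5).

-2.009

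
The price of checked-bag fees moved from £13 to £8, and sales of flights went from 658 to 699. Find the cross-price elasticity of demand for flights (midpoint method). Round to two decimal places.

ΔQ_x = 699 − 658 = 41; ΔP_y = 8 − 13 = -5.
Midpoints: P̄_y = 10.50, Q̄_x = 678.5.
ε_xy = (ΔQ_x/ΔP_y)(P̄_y/Q̄_x) = (41/-5)(10.50/678.5).
ε_xy < 0, so the goods are complements.

-0.13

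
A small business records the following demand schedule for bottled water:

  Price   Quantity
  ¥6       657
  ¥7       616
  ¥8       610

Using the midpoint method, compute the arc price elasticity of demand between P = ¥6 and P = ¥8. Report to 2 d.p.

At P = 6, Q = 657; at P = 8, Q = 610.
ΔQ = -47, ΔP = 2. Midpoints: P̄ = 7.00, Q̄ = 633.5.
ε = (ΔQ/ΔP)(P̄/Q̄) = (-47/2)(7.00/633.5).

-0.26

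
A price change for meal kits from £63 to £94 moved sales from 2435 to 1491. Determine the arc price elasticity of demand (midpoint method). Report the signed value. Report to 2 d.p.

-1.22

ΔQ = 1491 − 2435 = -944; ΔP = 94 − 63 = 31.
Midpoints: P̄ = 78.50, Q̄ = 1963.0.
ε = (ΔQ/ΔP)(P̄/Q̄) = (-944/31)(78.50/1963.0).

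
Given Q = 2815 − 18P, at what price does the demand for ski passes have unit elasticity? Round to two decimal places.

For linear demand Q = a − bP, ε = −bP/(a − bP). |ε| = 1 when bP = a − bP, i.e. P = a/(2b).
P = 2815/(2·18) = 2815/36 = 78.1944.

78.19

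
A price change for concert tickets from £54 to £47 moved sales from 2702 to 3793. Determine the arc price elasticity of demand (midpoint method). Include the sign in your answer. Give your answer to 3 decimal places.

ΔQ = 3793 − 2702 = 1091; ΔP = 47 − 54 = -7.
Midpoints: P̄ = 50.50, Q̄ = 3247.5.
ε = (ΔQ/ΔP)(P̄/Q̄) = (1091/-7)(50.50/3247.5).

-2.424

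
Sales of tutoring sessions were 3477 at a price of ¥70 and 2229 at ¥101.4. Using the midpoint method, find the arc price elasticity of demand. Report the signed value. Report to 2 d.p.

-1.19

ΔQ = 2229 − 3477 = -1248; ΔP = 101.4 − 70 = 31.4.
Midpoints: P̄ = 85.70, Q̄ = 2853.0.
ε = (ΔQ/ΔP)(P̄/Q̄) = (-1248/31.4)(85.70/2853.0).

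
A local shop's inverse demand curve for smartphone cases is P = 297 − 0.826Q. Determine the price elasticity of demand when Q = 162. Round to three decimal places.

At Q = 162, P = 297 − 0.826(162) = 163.19.
dP/dQ = −0.826, so dQ/dP = 1/(−0.826) = -1.211.
ε = (dQ/dP)(P/Q) = (-1.211)(163.19/162).

-1.220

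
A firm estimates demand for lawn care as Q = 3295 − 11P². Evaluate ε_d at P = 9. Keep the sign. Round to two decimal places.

At P = 9, Q = 2404.
dQ/dP = −22P = -198.
ε = (dQ/dP)(P/Q) = (-198)(9/2404).

-0.74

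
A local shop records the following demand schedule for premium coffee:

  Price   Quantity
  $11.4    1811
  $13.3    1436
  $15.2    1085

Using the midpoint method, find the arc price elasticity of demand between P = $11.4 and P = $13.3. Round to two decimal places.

-1.50

At P = 11.4, Q = 1811; at P = 13.3, Q = 1436.
ΔQ = -375, ΔP = 1.9. Midpoints: P̄ = 12.35, Q̄ = 1623.5.
ε = (ΔQ/ΔP)(P̄/Q̄) = (-375/1.9)(12.35/1623.5).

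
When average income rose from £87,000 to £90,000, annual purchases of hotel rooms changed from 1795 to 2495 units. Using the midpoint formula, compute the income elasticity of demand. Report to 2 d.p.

9.63

ΔQ = 700, ΔI = 3000. Midpoints: Ī = 88,500, Q̄ = 2145.0.
ε_I = (ΔQ/ΔI)(Ī/Q̄) = (700/3000)(88500/2145.0).
ε_I > 0, so the good is normal.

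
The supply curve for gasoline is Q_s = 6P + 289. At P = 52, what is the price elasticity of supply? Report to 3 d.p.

0.519

At P = 52, Q_s = 601.
dQ_s/dP = 6.
ε_s = (dQ_s/dP)(P/Q_s) = (6)(52/601).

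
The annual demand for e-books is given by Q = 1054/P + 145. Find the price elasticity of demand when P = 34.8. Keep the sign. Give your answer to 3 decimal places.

-0.173

At P = 34.8, Q = 175.287.
dQ/dP = −1054/P² = -0.870.
ε = (dQ/dP)(P/Q) = (-0.870)(34.8/175.287).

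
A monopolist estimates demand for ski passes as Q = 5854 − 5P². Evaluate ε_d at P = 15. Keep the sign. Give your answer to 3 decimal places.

At P = 15, Q = 4729.
dQ/dP = −10P = -150.
ε = (dQ/dP)(P/Q) = (-150)(15/4729).
|ε| < 1, so demand is inelastic at this price.

-0.476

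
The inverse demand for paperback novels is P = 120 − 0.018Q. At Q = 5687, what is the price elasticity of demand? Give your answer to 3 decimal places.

-0.172

At Q = 5687, P = 120 − 0.018(5687) = 17.63.
dP/dQ = −0.018, so dQ/dP = 1/(−0.018) = -55.556.
ε = (dQ/dP)(P/Q) = (-55.556)(17.63/5687).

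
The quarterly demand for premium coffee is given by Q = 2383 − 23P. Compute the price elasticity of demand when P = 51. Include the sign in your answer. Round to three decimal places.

At P = 51, Q = 1210.
dQ/dP = −23.
ε = (dQ/dP)(P/Q) = (-23)(51/1210).
|ε| < 1, so demand is inelastic at this price.

-0.969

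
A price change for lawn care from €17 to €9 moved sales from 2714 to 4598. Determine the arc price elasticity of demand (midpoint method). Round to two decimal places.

-0.84

ΔQ = 4598 − 2714 = 1884; ΔP = 9 − 17 = -8.
Midpoints: P̄ = 13.00, Q̄ = 3656.0.
ε = (ΔQ/ΔP)(P̄/Q̄) = (1884/-8)(13.00/3656.0).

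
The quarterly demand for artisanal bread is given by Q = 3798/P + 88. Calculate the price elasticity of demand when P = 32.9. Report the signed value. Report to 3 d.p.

-0.567

At P = 32.9, Q = 203.441.
dQ/dP = −3798/P² = -3.509.
ε = (dQ/dP)(P/Q) = (-3.509)(32.9/203.441).
|ε| < 1, so demand is inelastic at this price.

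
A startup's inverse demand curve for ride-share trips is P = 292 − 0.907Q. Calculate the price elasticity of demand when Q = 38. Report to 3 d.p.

At Q = 38, P = 292 − 0.907(38) = 257.53.
dP/dQ = −0.907, so dQ/dP = 1/(−0.907) = -1.103.
ε = (dQ/dP)(P/Q) = (-1.103)(257.53/38).

-7.472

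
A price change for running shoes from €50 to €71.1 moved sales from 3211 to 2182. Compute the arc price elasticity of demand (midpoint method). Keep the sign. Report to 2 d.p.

-1.10

ΔQ = 2182 − 3211 = -1029; ΔP = 71.1 − 50 = 21.1.
Midpoints: P̄ = 60.55, Q̄ = 2696.5.
ε = (ΔQ/ΔP)(P̄/Q̄) = (-1029/21.1)(60.55/2696.5).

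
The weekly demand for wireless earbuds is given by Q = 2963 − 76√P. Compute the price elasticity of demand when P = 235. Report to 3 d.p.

At P = 235, Q = 1797.942.
dQ/dP = −76/(2√P) = -2.479.
ε = (dQ/dP)(P/Q) = (-2.479)(235/1797.942).

-0.324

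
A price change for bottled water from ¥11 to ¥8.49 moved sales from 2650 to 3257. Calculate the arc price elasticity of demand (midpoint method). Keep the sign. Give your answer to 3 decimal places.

-0.798

ΔQ = 3257 − 2650 = 607; ΔP = 8.49 − 11 = -2.51.
Midpoints: P̄ = 9.75, Q̄ = 2953.5.
ε = (ΔQ/ΔP)(P̄/Q̄) = (607/-2.51)(9.75/2953.5).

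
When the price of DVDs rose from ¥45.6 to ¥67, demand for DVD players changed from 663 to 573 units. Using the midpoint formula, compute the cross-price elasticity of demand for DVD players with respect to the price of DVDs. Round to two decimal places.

-0.38

ΔQ_x = 573 − 663 = -90; ΔP_y = 67 − 45.6 = 21.4.
Midpoints: P̄_y = 56.30, Q̄_x = 618.0.
ε_xy = (ΔQ_x/ΔP_y)(P̄_y/Q̄_x) = (-90/21.4)(56.30/618.0).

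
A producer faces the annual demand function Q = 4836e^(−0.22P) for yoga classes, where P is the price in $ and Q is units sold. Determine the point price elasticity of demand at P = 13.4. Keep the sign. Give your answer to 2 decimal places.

-2.95

At P = 13.4, Q = 253.622.
dQ/dP = −0.22·4836e^(−0.22P) = −0.22Q = -55.797.
ε = (dQ/dP)(P/Q) = (-55.797)(13.4/253.622).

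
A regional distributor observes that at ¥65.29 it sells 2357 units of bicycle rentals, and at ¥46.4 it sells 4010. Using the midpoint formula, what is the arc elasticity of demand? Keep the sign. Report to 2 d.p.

-1.54

ΔQ = 4010 − 2357 = 1653; ΔP = 46.4 − 65.29 = -18.89.
Midpoints: P̄ = 55.84, Q̄ = 3183.5.
ε = (ΔQ/ΔP)(P̄/Q̄) = (1653/-18.89)(55.84/3183.5).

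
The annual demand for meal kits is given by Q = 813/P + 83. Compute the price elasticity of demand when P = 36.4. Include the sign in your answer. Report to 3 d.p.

At P = 36.4, Q = 105.335.
dQ/dP = −813/P² = -0.614.
ε = (dQ/dP)(P/Q) = (-0.614)(36.4/105.335).

-0.212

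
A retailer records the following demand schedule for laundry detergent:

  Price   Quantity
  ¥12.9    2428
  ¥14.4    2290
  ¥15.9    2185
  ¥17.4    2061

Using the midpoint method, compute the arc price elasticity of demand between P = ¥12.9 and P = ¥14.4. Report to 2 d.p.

At P = 12.9, Q = 2428; at P = 14.4, Q = 2290.
ΔQ = -138, ΔP = 1.5. Midpoints: P̄ = 13.65, Q̄ = 2359.0.
ε = (ΔQ/ΔP)(P̄/Q̄) = (-138/1.5)(13.65/2359.0).

-0.53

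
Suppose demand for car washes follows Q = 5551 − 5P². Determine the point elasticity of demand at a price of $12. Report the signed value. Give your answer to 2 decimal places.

-0.30

At P = 12, Q = 4831.
dQ/dP = −10P = -120.
ε = (dQ/dP)(P/Q) = (-120)(12/4831).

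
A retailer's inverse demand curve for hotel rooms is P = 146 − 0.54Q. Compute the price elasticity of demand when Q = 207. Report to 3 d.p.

At Q = 207, P = 146 − 0.54(207) = 34.22.
dP/dQ = −0.54, so dQ/dP = 1/(−0.54) = -1.852.
ε = (dQ/dP)(P/Q) = (-1.852)(34.22/207).

-0.306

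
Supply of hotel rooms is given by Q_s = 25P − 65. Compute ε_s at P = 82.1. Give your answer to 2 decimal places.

At P = 82.1, Q_s = 1987.50.
dQ_s/dP = 25.
ε_s = (dQ_s/dP)(P/Q_s) = (25)(82.1/1987.50).

1.03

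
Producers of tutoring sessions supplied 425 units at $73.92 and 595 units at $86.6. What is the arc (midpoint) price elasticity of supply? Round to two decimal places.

2.11

ΔQ = 595 − 425 = 170; ΔP = 86.6 − 73.92 = 12.68.
Midpoints: P̄ = 80.26, Q̄ = 510.0.
ε_s = (ΔQ/ΔP)(P̄/Q̄) = (170/12.68)(80.26/510.0).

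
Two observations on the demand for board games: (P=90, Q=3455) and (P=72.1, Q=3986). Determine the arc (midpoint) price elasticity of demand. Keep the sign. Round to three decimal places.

-0.646

ΔQ = 3986 − 3455 = 531; ΔP = 72.1 − 90 = -17.9.
Midpoints: P̄ = 81.05, Q̄ = 3720.5.
ε = (ΔQ/ΔP)(P̄/Q̄) = (531/-17.9)(81.05/3720.5).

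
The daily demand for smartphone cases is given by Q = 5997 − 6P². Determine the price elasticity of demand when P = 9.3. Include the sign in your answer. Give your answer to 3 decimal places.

At P = 9.3, Q = 5478.060.
dQ/dP = −12P = -111.600.
ε = (dQ/dP)(P/Q) = (-111.600)(9.3/5478.060).

-0.189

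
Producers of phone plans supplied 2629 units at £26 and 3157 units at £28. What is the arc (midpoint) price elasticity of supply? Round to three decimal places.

ΔQ = 3157 − 2629 = 528; ΔP = 28 − 26 = 2.
Midpoints: P̄ = 27.00, Q̄ = 2893.0.
ε_s = (ΔQ/ΔP)(P̄/Q̄) = (528/2)(27.00/2893.0).

2.464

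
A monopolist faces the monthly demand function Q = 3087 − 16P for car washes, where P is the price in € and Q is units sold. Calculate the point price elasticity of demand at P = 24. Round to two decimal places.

-0.14

At P = 24, Q = 2703.
dQ/dP = −16.
ε = (dQ/dP)(P/Q) = (-16)(24/2703).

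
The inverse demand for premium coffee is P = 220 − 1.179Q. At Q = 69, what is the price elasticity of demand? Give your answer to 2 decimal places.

At Q = 69, P = 220 − 1.179(69) = 138.65.
dP/dQ = −1.179, so dQ/dP = 1/(−1.179) = -0.848.
ε = (dQ/dP)(P/Q) = (-0.848)(138.65/69).

-1.70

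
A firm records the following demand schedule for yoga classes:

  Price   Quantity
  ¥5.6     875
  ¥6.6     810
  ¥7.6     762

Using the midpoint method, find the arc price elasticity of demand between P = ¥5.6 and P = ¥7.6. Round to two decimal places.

-0.46

At P = 5.6, Q = 875; at P = 7.6, Q = 762.
ΔQ = -113, ΔP = 2.0. Midpoints: P̄ = 6.60, Q̄ = 818.5.
ε = (ΔQ/ΔP)(P̄/Q̄) = (-113/2.0)(6.60/818.5).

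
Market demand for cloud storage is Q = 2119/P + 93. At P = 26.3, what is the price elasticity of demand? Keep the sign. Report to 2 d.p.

-0.46

At P = 26.3, Q = 173.570.
dQ/dP = −2119/P² = -3.064.
ε = (dQ/dP)(P/Q) = (-3.064)(26.3/173.570).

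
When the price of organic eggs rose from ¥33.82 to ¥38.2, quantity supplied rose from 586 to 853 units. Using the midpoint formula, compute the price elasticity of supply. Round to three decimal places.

ΔQ = 853 − 586 = 267; ΔP = 38.2 − 33.82 = 4.38.
Midpoints: P̄ = 36.01, Q̄ = 719.5.
ε_s = (ΔQ/ΔP)(P̄/Q̄) = (267/4.38)(36.01/719.5).

3.051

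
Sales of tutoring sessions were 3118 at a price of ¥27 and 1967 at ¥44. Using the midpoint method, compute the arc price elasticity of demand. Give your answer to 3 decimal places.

-0.945

ΔQ = 1967 − 3118 = -1151; ΔP = 44 − 27 = 17.
Midpoints: P̄ = 35.50, Q̄ = 2542.5.
ε = (ΔQ/ΔP)(P̄/Q̄) = (-1151/17)(35.50/2542.5).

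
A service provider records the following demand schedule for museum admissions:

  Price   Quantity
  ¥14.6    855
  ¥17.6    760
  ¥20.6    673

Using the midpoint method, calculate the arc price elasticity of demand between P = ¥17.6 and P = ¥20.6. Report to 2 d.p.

-0.77

At P = 17.6, Q = 760; at P = 20.6, Q = 673.
ΔQ = -87, ΔP = 3.0. Midpoints: P̄ = 19.10, Q̄ = 716.5.
ε = (ΔQ/ΔP)(P̄/Q̄) = (-87/3.0)(19.10/716.5).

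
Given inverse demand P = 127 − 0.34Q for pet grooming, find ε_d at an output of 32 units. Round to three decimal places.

At Q = 32, P = 127 − 0.34(32) = 116.12.
dP/dQ = −0.34, so dQ/dP = 1/(−0.34) = -2.941.
ε = (dQ/dP)(P/Q) = (-2.941)(116.12/32).

-10.673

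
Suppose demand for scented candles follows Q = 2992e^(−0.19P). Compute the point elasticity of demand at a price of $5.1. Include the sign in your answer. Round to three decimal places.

At P = 5.1, Q = 1135.351.
dQ/dP = −0.19·2992e^(−0.19P) = −0.19Q = -215.717.
ε = (dQ/dP)(P/Q) = (-215.717)(5.1/1135.351).

-0.969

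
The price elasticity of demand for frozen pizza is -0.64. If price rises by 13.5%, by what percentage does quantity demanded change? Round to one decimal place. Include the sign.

-8.6%

%ΔQ ≈ ε × %ΔP = (-0.64)(13.5%) = -8.64%.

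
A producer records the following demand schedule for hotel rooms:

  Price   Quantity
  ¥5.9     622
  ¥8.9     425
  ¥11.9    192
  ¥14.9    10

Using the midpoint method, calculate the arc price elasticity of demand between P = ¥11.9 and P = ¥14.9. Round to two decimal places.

At P = 11.9, Q = 192; at P = 14.9, Q = 10.
ΔQ = -182, ΔP = 3.0. Midpoints: P̄ = 13.40, Q̄ = 101.0.
ε = (ΔQ/ΔP)(P̄/Q̄) = (-182/3.0)(13.40/101.0).

-8.05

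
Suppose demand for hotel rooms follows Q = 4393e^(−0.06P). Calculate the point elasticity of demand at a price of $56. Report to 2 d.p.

At P = 56, Q = 152.592.
dQ/dP = −0.06·4393e^(−0.06P) = −0.06Q = -9.156.
ε = (dQ/dP)(P/Q) = (-9.156)(56/152.592).

-3.36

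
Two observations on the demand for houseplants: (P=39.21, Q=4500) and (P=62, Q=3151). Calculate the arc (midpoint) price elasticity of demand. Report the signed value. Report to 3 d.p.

-0.783

ΔQ = 3151 − 4500 = -1349; ΔP = 62 − 39.21 = 22.79.
Midpoints: P̄ = 50.61, Q̄ = 3825.5.
ε = (ΔQ/ΔP)(P̄/Q̄) = (-1349/22.79)(50.61/3825.5).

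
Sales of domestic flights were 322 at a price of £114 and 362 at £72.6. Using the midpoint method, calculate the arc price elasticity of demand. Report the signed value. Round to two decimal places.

ΔQ = 362 − 322 = 40; ΔP = 72.6 − 114 = -41.4.
Midpoints: P̄ = 93.30, Q̄ = 342.0.
ε = (ΔQ/ΔP)(P̄/Q̄) = (40/-41.4)(93.30/342.0).

-0.26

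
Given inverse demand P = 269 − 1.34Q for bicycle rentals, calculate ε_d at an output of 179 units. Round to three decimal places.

-0.121

At Q = 179, P = 269 − 1.34(179) = 29.14.
dP/dQ = −1.34, so dQ/dP = 1/(−1.34) = -0.746.
ε = (dQ/dP)(P/Q) = (-0.746)(29.14/179).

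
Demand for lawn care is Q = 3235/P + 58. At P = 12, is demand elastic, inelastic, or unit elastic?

Q = 327.583, dQ/dP = -22.465.
ε = (dQ/dP)(P/Q) ≈ -0.823.
|ε| = 0.82 < 1.

inelastic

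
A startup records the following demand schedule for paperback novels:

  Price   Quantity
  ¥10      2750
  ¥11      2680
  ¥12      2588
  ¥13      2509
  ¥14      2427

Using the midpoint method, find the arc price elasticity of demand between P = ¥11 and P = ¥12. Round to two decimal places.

At P = 11, Q = 2680; at P = 12, Q = 2588.
ΔQ = -92, ΔP = 1. Midpoints: P̄ = 11.50, Q̄ = 2634.0.
ε = (ΔQ/ΔP)(P̄/Q̄) = (-92/1)(11.50/2634.0).

-0.40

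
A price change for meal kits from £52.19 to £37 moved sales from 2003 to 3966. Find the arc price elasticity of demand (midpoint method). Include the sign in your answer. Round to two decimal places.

-1.93

ΔQ = 3966 − 2003 = 1963; ΔP = 37 − 52.19 = -15.19.
Midpoints: P̄ = 44.59, Q̄ = 2984.5.
ε = (ΔQ/ΔP)(P̄/Q̄) = (1963/-15.19)(44.59/2984.5).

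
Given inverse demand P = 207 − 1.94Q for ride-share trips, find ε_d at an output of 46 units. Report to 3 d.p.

At Q = 46, P = 207 − 1.94(46) = 117.76.
dP/dQ = −1.94, so dQ/dP = 1/(−1.94) = -0.515.
ε = (dQ/dP)(P/Q) = (-0.515)(117.76/46).

-1.320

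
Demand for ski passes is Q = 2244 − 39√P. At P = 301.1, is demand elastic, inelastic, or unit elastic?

Q = 1567.263, dQ/dP = -1.124.
ε = (dQ/dP)(P/Q) ≈ -0.216.
|ε| = 0.22 < 1.

inelastic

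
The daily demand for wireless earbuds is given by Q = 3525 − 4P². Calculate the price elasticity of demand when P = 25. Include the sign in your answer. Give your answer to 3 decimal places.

-4.878

At P = 25, Q = 1025.
dQ/dP = −8P = -200.
ε = (dQ/dP)(P/Q) = (-200)(25/1025).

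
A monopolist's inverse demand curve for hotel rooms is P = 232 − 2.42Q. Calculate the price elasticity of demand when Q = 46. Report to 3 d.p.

-1.084

At Q = 46, P = 232 − 2.42(46) = 120.68.
dP/dQ = −2.42, so dQ/dP = 1/(−2.42) = -0.413.
ε = (dQ/dP)(P/Q) = (-0.413)(120.68/46).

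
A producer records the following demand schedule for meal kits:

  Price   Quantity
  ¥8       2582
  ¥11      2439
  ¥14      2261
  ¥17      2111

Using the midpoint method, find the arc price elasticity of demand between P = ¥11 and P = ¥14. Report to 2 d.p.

-0.32

At P = 11, Q = 2439; at P = 14, Q = 2261.
ΔQ = -178, ΔP = 3. Midpoints: P̄ = 12.50, Q̄ = 2350.0.
ε = (ΔQ/ΔP)(P̄/Q̄) = (-178/3)(12.50/2350.0).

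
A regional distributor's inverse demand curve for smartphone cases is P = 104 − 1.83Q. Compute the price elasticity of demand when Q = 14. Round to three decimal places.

-3.059

At Q = 14, P = 104 − 1.83(14) = 78.38.
dP/dQ = −1.83, so dQ/dP = 1/(−1.83) = -0.546.
ε = (dQ/dP)(P/Q) = (-0.546)(78.38/14).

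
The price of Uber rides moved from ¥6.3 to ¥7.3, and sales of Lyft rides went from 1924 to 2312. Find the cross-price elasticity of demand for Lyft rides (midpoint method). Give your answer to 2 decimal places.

1.25

ΔQ_x = 2312 − 1924 = 388; ΔP_y = 7.3 − 6.3 = 1.
Midpoints: P̄_y = 6.80, Q̄_x = 2118.0.
ε_xy = (ΔQ_x/ΔP_y)(P̄_y/Q̄_x) = (388/1)(6.80/2118.0).
ε_xy > 0, so the goods are substitutes.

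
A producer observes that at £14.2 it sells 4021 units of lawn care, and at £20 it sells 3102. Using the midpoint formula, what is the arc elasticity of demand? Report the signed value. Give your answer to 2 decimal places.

ΔQ = 3102 − 4021 = -919; ΔP = 20 − 14.2 = 5.8.
Midpoints: P̄ = 17.10, Q̄ = 3561.5.
ε = (ΔQ/ΔP)(P̄/Q̄) = (-919/5.8)(17.10/3561.5).

-0.76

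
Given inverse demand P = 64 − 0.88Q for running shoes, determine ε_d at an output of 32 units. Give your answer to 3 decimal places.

-1.273

At Q = 32, P = 64 − 0.88(32) = 35.84.
dP/dQ = −0.88, so dQ/dP = 1/(−0.88) = -1.136.
ε = (dQ/dP)(P/Q) = (-1.136)(35.84/32).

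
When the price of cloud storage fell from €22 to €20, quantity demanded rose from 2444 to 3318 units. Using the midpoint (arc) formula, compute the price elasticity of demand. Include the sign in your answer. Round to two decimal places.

-3.19

ΔQ = 3318 − 2444 = 874; ΔP = 20 − 22 = -2.
Midpoints: P̄ = 21.00, Q̄ = 2881.0.
ε = (ΔQ/ΔP)(P̄/Q̄) = (874/-2)(21.00/2881.0).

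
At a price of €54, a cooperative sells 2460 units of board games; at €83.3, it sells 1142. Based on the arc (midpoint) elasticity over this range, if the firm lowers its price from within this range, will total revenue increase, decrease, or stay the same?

increase

Arc ε = (-1318/29.3)(68.65/1801.0) ≈ -1.715.
|ε| = 1.71 > 1, so demand is elastic. A price cut therefore raises total revenue.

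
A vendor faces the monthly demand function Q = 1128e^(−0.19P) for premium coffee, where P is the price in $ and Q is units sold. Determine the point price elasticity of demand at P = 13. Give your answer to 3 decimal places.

-2.470

At P = 13, Q = 95.412.
dQ/dP = −0.19·1128e^(−0.19P) = −0.19Q = -18.128.
ε = (dQ/dP)(P/Q) = (-18.128)(13/95.412).
|ε| > 1, so demand is elastic at this price.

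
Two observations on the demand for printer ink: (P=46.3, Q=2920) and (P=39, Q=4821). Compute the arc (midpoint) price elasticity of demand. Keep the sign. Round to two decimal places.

ΔQ = 4821 − 2920 = 1901; ΔP = 39 − 46.3 = -7.3.
Midpoints: P̄ = 42.65, Q̄ = 3870.5.
ε = (ΔQ/ΔP)(P̄/Q̄) = (1901/-7.3)(42.65/3870.5).

-2.87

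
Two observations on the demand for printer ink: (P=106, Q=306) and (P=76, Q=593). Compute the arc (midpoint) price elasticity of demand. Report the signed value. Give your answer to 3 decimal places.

ΔQ = 593 − 306 = 287; ΔP = 76 − 106 = -30.
Midpoints: P̄ = 91.00, Q̄ = 449.5.
ε = (ΔQ/ΔP)(P̄/Q̄) = (287/-30)(91.00/449.5).

-1.937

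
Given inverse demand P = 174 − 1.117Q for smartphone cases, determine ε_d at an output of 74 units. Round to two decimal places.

At Q = 74, P = 174 − 1.117(74) = 91.34.
dP/dQ = −1.117, so dQ/dP = 1/(−1.117) = -0.895.
ε = (dQ/dP)(P/Q) = (-0.895)(91.34/74).

-1.11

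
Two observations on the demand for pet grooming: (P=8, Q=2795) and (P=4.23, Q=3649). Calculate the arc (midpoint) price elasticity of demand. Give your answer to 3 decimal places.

-0.430

ΔQ = 3649 − 2795 = 854; ΔP = 4.23 − 8 = -3.77.
Midpoints: P̄ = 6.12, Q̄ = 3222.0.
ε = (ΔQ/ΔP)(P̄/Q̄) = (854/-3.77)(6.12/3222.0).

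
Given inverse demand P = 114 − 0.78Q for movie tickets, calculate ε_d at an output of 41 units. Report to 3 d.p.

-2.565

At Q = 41, P = 114 − 0.78(41) = 82.02.
dP/dQ = −0.78, so dQ/dP = 1/(−0.78) = -1.282.
ε = (dQ/dP)(P/Q) = (-1.282)(82.02/41).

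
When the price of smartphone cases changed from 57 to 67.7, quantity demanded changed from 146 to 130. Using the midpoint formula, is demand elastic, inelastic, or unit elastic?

Arc ε ≈ -0.676.
|ε| = 0.68 < 1.

inelastic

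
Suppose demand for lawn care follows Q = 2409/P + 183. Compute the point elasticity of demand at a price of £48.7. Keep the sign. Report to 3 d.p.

-0.213

At P = 48.7, Q = 232.466.
dQ/dP = −2409/P² = -1.016.
ε = (dQ/dP)(P/Q) = (-1.016)(48.7/232.466).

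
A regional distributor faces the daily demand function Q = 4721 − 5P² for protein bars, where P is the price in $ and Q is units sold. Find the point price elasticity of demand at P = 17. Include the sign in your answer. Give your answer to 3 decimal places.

At P = 17, Q = 3276.
dQ/dP = −10P = -170.
ε = (dQ/dP)(P/Q) = (-170)(17/3276).
|ε| < 1, so demand is inelastic at this price.

-0.882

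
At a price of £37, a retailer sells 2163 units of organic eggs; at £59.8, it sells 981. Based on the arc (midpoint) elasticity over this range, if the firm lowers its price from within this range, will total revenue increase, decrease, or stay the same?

Arc ε = (-1182/22.8)(48.40/1572.0) ≈ -1.596.
|ε| = 1.60 > 1, so demand is elastic. A price cut therefore raises total revenue.

increase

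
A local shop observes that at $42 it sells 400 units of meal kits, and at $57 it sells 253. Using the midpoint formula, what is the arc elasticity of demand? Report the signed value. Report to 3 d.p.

-1.486

ΔQ = 253 − 400 = -147; ΔP = 57 − 42 = 15.
Midpoints: P̄ = 49.50, Q̄ = 326.5.
ε = (ΔQ/ΔP)(P̄/Q̄) = (-147/15)(49.50/326.5).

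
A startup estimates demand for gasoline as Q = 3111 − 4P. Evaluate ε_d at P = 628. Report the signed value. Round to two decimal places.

-4.19

At P = 628, Q = 599.
dQ/dP = −4.
ε = (dQ/dP)(P/Q) = (-4)(628/599).
|ε| > 1, so demand is elastic at this price.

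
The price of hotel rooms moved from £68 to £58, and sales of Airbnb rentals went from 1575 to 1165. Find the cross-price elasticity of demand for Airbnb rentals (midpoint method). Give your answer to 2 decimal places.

1.89

ΔQ_x = 1165 − 1575 = -410; ΔP_y = 58 − 68 = -10.
Midpoints: P̄_y = 63.00, Q̄_x = 1370.0.
ε_xy = (ΔQ_x/ΔP_y)(P̄_y/Q̄_x) = (-410/-10)(63.00/1370.0).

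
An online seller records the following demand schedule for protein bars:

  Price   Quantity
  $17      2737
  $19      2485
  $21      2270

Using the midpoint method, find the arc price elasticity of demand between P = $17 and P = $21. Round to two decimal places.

-0.89

At P = 17, Q = 2737; at P = 21, Q = 2270.
ΔQ = -467, ΔP = 4. Midpoints: P̄ = 19.00, Q̄ = 2503.5.
ε = (ΔQ/ΔP)(P̄/Q̄) = (-467/4)(19.00/2503.5).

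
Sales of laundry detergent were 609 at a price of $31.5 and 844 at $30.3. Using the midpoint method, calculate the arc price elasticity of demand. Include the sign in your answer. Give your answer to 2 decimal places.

ΔQ = 844 − 609 = 235; ΔP = 30.3 − 31.5 = -1.2.
Midpoints: P̄ = 30.90, Q̄ = 726.5.
ε = (ΔQ/ΔP)(P̄/Q̄) = (235/-1.2)(30.90/726.5).

-8.33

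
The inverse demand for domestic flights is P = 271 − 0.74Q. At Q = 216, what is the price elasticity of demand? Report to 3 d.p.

-0.695

At Q = 216, P = 271 − 0.74(216) = 111.16.
dP/dQ = −0.74, so dQ/dP = 1/(−0.74) = -1.351.
ε = (dQ/dP)(P/Q) = (-1.351)(111.16/216).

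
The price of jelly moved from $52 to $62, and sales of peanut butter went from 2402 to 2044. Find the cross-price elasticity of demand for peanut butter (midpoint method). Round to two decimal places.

ΔQ_x = 2044 − 2402 = -358; ΔP_y = 62 − 52 = 10.
Midpoints: P̄_y = 57.00, Q̄_x = 2223.0.
ε_xy = (ΔQ_x/ΔP_y)(P̄_y/Q̄_x) = (-358/10)(57.00/2223.0).
ε_xy < 0, so the goods are complements.

-0.92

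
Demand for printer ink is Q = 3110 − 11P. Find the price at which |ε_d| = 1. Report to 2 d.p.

141.36

For linear demand Q = a − bP, ε = −bP/(a − bP). |ε| = 1 when bP = a − bP, i.e. P = a/(2b).
P = 3110/(2·11) = 3110/22 = 141.3636.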